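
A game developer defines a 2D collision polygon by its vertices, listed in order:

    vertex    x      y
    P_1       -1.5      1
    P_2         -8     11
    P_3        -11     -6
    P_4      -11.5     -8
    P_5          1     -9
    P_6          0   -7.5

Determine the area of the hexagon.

136.125

Apply the shoelace (surveyor's) formula: 2A = Σ (x_i·y_{i+1} − x_{i+1}·y_i), indices taken mod 6.
Σ = (-8.5) + (169) + (19) + (111.5) + (-7.5) + (-11.25) = 272.25
Area = |Σ|/2 = 136.125.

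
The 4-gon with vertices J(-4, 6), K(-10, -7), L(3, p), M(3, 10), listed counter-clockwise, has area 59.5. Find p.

6

Write out the shoelace sum; only the two edges meeting at L involve p:
2·Area = [((-10)·p − 3·(-7)) + (3·10 − 3·p)] + 146
       = -13·p + 197 = 119
⇒ p = 6.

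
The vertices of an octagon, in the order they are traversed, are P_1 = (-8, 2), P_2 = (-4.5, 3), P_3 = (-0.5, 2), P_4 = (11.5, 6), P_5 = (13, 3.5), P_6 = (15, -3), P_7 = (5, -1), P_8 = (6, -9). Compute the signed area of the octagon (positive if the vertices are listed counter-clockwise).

Apply Gauss's area formula: 2A = Σ (x_i·y_{i+1} − x_{i+1}·y_i), indices taken mod 8.
P_1→P_2: (-8)(3) − (-4.5)(2) = -15
P_2→P_3: (-4.5)(2) − (-0.5)(3) = -7.5
P_3→P_4: (-0.5)(6) − (11.5)(2) = -26
P_4→P_5: (11.5)(3.5) − (13)(6) = -37.75
P_5→P_6: (13)(-3) − (15)(3.5) = -91.5
P_6→P_7: (15)(-1) − (5)(-3) = 0
P_7→P_8: (5)(-9) − (6)(-1) = -39
P_8→P_1: (6)(2) − (-8)(-9) = -60
Σ = -276.75
Signed area = Σ/2 = -138.375 (negative ⇒ clockwise traversal).

-138.375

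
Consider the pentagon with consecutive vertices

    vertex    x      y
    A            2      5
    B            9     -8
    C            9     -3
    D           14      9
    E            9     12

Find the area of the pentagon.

107.5

Apply the shoelace (surveyor's) formula: 2A = Σ (x_i·y_{i+1} − x_{i+1}·y_i), indices taken mod 5.
A→B: (2)(-8) − (9)(5) = -61
B→C: (9)(-3) − (9)(-8) = 45
C→D: (9)(9) − (14)(-3) = 123
D→E: (14)(12) − (9)(9) = 87
E→A: (9)(5) − (2)(12) = 21
Σ = 215
Area = |Σ|/2 = 107.5.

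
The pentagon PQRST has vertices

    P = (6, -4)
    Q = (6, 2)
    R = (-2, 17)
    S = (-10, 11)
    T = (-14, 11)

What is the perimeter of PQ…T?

|PQ| = √((0)² + (6)²) = √36 = 6
|QR| = √((-8)² + (15)²) = √289 = 17
|RS| = √((-8)² + (-6)²) = √100 = 10
|ST| = √((-4)² + (0)²) = √16 = 4
|TP| = √((20)² + (-15)²) = √625 = 25
Perimeter = 6 + 17 + 10 + 4 + 25 = 62.

62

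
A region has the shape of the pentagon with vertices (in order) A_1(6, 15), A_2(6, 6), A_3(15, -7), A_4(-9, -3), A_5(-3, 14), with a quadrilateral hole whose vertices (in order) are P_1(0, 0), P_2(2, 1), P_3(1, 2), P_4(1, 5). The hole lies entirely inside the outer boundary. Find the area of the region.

276

Outer boundary:
Apply the shoelace (surveyor's) formula: 2A = Σ (x_i·y_{i+1} − x_{i+1}·y_i), indices taken mod 5.
A_1→A_2: (6)(6) − (6)(15) = -54
A_2→A_3: (6)(-7) − (15)(6) = -132
A_3→A_4: (15)(-3) − (-9)(-7) = -108
A_4→A_5: (-9)(14) − (-3)(-3) = -135
A_5→A_1: (-3)(15) − (6)(14) = -129
Σ = -558
Area = |Σ|/2 = 279.
Hole:
Apply the surveyor's formula: 2A = Σ (x_i·y_{i+1} − x_{i+1}·y_i), indices taken mod 4.
Cross-terms: 0, 3, 3, 0  ⇒  Σ = 6
Area = |Σ|/2 = 3.
Net area = 279 − 3 = 276.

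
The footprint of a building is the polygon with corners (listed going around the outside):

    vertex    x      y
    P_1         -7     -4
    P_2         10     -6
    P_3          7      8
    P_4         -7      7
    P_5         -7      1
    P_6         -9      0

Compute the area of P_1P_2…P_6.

Apply the shoelace formula: 2A = Σ (x_i·y_{i+1} − x_{i+1}·y_i), indices taken mod 6.
Σ = (82) + (122) + (105) + (42) + (9) + (36) = 396
Area = |Σ|/2 = 198.

198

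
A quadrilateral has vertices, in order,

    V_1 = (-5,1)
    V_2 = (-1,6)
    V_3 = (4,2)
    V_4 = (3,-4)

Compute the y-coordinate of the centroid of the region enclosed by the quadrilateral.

158/141

Apply the shoelace formula. First the cross-terms c_i = x_i·y_{i+1} − x_{i+1}·y_i:
  -29, -26, -22, -17  ⇒  2A = -94, A = -47.
Then Σ (y_i + y_{i+1})·c_i = -316, so ȳ = -316 / (6·(-47)) = 158/141.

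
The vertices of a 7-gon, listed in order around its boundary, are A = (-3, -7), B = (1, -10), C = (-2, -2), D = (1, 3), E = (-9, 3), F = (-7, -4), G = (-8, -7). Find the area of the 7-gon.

Σ = (37) + (-22) + (-4) + (30) + (57) + (17) + (35) = 150
Area = |Σ|/2 = 75.

75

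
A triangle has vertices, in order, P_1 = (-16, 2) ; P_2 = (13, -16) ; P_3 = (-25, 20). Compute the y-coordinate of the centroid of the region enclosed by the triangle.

Apply the shoelace formula. First the cross-terms c_i = x_i·y_{i+1} − x_{i+1}·y_i:
  230, -140, 270  ⇒  2A = 360, A = 180.
Then Σ (y_i + y_{i+1})·c_i = 2160, so ȳ = 2160 / (6·180) = 2.

2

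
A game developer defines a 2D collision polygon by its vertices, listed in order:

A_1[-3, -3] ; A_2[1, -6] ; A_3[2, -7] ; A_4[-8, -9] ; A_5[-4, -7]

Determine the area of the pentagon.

Apply the shoelace formula: 2A = Σ (x_i·y_{i+1} − x_{i+1}·y_i), indices taken mod 5.
A_1→A_2: (-3)(-6) − (1)(-3) = 21
A_2→A_3: (1)(-7) − (2)(-6) = 5
A_3→A_4: (2)(-9) − (-8)(-7) = -74
A_4→A_5: (-8)(-7) − (-4)(-9) = 20
A_5→A_1: (-4)(-3) − (-3)(-7) = -9
Σ = -37
Area = |Σ|/2 = 18.5.

18.5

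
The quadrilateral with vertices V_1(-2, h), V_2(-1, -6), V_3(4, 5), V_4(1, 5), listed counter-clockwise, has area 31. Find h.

3

Write out the shoelace sum; only the two edges meeting at V_1 involve h:
2·Area = [(1·h − (-2)·5) + ((-2)·(-6) − (-1)·h)] + 34
       = 2·h + 56 = 62
⇒ h = 3.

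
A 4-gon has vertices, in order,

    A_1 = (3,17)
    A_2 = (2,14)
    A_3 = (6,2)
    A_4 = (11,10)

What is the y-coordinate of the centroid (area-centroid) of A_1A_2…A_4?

Apply the surveyor's formula. First the cross-terms c_i = x_i·y_{i+1} − x_{i+1}·y_i:
  8, -80, 38, 157  ⇒  2A = 123, A = 61.5.
Then Σ (y_i + y_{i+1})·c_i = 3663, so ȳ = 3663 / (6·61.5) = 407/41.

407/41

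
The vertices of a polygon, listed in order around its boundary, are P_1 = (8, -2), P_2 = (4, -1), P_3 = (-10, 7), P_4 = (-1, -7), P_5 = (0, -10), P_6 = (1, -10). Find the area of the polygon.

Apply the shoelace formula: 2A = Σ (x_i·y_{i+1} − x_{i+1}·y_i), indices taken mod 6.
P_1→P_2: (8)(-1) − (4)(-2) = 0
P_2→P_3: (4)(7) − (-10)(-1) = 18
P_3→P_4: (-10)(-7) − (-1)(7) = 77
P_4→P_5: (-1)(-10) − (0)(-7) = 10
P_5→P_6: (0)(-10) − (1)(-10) = 10
P_6→P_1: (1)(-2) − (8)(-10) = 78
Σ = 193
Area = |Σ|/2 = 96.5.

96.5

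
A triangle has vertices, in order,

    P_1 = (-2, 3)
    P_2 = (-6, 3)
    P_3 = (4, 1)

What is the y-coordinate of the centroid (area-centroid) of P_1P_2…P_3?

7/3

Apply the shoelace formula. First the cross-terms c_i = x_i·y_{i+1} − x_{i+1}·y_i:
  12, -18, 14  ⇒  2A = 8, A = 4.
Then Σ (y_i + y_{i+1})·c_i = 56, so ȳ = 56 / (6·4) = 7/3.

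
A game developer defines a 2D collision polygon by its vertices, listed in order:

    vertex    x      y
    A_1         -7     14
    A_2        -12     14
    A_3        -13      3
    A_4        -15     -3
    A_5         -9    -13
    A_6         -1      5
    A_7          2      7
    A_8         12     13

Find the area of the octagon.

297

Σ = (70) + (146) + (84) + (168) + (-58) + (-17) + (-58) + (259) = 594
Area = |Σ|/2 = 297.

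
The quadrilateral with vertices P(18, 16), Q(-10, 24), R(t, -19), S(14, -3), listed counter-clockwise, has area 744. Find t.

Write out the shoelace sum; only the two edges meeting at R involve t:
2·Area = [((-10)·(-19) − t·24) + (t·(-3) − 14·(-19))] + 870
       = -27·t + 1326 = 1488
⇒ t = -6.

-6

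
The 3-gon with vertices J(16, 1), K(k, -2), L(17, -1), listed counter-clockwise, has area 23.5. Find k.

Write out the shoelace sum; only the two edges meeting at K involve k:
2·Area = [(16·(-2) − k·1) + (k·(-1) − 17·(-2))] + 33
       = -2·k + 35 = 47
⇒ k = -6.

-6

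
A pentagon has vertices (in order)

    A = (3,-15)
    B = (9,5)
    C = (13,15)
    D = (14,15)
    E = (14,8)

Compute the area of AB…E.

Apply the shoelace formula: 2A = Σ (x_i·y_{i+1} − x_{i+1}·y_i), indices taken mod 5.
Cross-terms: 150, 70, -15, -98, -234  ⇒  Σ = -127
Area = |Σ|/2 = 63.5.

63.5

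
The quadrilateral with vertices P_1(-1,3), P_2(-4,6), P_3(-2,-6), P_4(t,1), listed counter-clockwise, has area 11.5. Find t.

Write out the shoelace sum; only the two edges meeting at P_4 involve t:
2·Area = [((-2)·1 − t·(-6)) + (t·3 − (-1)·1)] + 42
       = 9·t + 41 = 23
⇒ t = -2.

-2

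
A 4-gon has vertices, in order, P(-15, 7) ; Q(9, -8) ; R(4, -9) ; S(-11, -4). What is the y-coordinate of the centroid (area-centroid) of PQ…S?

Apply Gauss's area formula. First the cross-terms c_i = x_i·y_{i+1} − x_{i+1}·y_i:
  57, -49, -115, -137  ⇒  2A = -244, A = -122.
Then Σ (y_i + y_{i+1})·c_i = 1860, so ȳ = 1860 / (6·(-122)) = -155/61.

-155/61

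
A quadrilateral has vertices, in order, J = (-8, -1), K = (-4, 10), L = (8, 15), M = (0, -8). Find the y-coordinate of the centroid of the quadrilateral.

43/11

Apply the shoelace (surveyor's) formula. First the cross-terms c_i = x_i·y_{i+1} − x_{i+1}·y_i:
  -84, -140, -64, -64  ⇒  2A = -352, A = -176.
Then Σ (y_i + y_{i+1})·c_i = -4128, so ȳ = -4128 / (6·(-176)) = 43/11.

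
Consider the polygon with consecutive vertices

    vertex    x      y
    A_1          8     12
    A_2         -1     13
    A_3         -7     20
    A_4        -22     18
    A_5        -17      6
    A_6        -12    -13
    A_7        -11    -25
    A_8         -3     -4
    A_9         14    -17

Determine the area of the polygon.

752.5

Cross-terms: 116, 71, 314, 174, 293, 157, -31, 107, 304  ⇒  Σ = 1505
Area = |Σ|/2 = 752.5.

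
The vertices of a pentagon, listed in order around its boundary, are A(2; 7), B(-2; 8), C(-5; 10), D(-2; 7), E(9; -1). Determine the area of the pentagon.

19.5

Apply the shoelace formula: 2A = Σ (x_i·y_{i+1} − x_{i+1}·y_i), indices taken mod 5.
Cross-terms: 30, 20, -15, -61, 65  ⇒  Σ = 39
Area = |Σ|/2 = 19.5.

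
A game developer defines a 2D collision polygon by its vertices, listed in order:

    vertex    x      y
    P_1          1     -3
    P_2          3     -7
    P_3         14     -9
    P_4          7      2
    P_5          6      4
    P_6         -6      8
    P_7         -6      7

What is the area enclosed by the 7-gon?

134.5

Apply the shoelace formula: 2A = Σ (x_i·y_{i+1} − x_{i+1}·y_i), indices taken mod 7.
P_1→P_2: (1)(-7) − (3)(-3) = 2
P_2→P_3: (3)(-9) − (14)(-7) = 71
P_3→P_4: (14)(2) − (7)(-9) = 91
P_4→P_5: (7)(4) − (6)(2) = 16
P_5→P_6: (6)(8) − (-6)(4) = 72
P_6→P_7: (-6)(7) − (-6)(8) = 6
P_7→P_1: (-6)(-3) − (1)(7) = 11
Σ = 269
Area = |Σ|/2 = 134.5.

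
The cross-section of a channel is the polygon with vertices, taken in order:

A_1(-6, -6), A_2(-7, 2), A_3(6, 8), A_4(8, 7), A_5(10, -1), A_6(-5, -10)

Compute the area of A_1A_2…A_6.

A_1→A_2: (-6)(2) − (-7)(-6) = -54
A_2→A_3: (-7)(8) − (6)(2) = -68
A_3→A_4: (6)(7) − (8)(8) = -22
A_4→A_5: (8)(-1) − (10)(7) = -78
A_5→A_6: (10)(-10) − (-5)(-1) = -105
A_6→A_1: (-5)(-6) − (-6)(-10) = -30
Σ = -357
Area = |Σ|/2 = 178.5.

178.5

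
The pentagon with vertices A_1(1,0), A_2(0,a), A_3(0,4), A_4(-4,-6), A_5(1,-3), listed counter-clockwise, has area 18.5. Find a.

0

The doubled signed area Σ (x_i y_{i+1} − x_{i+1} y_i) is linear in a.
With a=0 it equals 37; the coefficient of a is 1 (from the two edges through A_2).
So 1·a + 37 = 2·18.5 = 37 ⇒ a = 0.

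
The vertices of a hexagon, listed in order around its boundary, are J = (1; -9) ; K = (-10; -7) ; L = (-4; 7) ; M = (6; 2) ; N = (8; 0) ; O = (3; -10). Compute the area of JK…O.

Cross-terms: -97, -98, -50, -16, -80, -17  ⇒  Σ = -358
Area = |Σ|/2 = 179.

179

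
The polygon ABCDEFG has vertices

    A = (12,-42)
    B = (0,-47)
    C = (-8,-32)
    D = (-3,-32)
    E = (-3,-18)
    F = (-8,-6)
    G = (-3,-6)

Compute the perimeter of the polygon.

|AB| = √((-12)² + (-5)²) = √169 = 13
|BC| = √((-8)² + (15)²) = √289 = 17
|CD| = √((5)² + (0)²) = √25 = 5
|DE| = √((0)² + (14)²) = √196 = 14
|EF| = √((-5)² + (12)²) = √169 = 13
|FG| = √((5)² + (0)²) = √25 = 5
|GA| = √((15)² + (-36)²) = √1521 = 39
Perimeter = 13 + 17 + 5 + 14 + 13 + 5 + 39 = 106.

106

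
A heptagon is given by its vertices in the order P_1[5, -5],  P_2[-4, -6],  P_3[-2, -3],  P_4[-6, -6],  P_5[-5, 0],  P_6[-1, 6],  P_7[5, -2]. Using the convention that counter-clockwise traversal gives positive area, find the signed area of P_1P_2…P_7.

-79.5

Apply the surveyor's formula: 2A = Σ (x_i·y_{i+1} − x_{i+1}·y_i), indices taken mod 7.
Cross-terms: -50, 0, -6, -30, -30, -28, -15  ⇒  Σ = -159
Signed area = Σ/2 = -79.5 (negative ⇒ clockwise traversal).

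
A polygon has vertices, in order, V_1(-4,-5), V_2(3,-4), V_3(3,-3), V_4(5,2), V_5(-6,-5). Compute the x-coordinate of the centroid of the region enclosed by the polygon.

17/39

Apply the shoelace formula. First the cross-terms c_i = x_i·y_{i+1} − x_{i+1}·y_i:
  31, 3, 21, -13, 10  ⇒  2A = 52, A = 26.
Then Σ (x_i + x_{i+1})·c_i = 68, so x̄ = 68 / (6·26) = 17/39.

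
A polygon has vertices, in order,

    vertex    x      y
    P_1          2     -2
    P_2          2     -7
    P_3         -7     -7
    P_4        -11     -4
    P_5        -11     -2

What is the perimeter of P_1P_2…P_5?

|P_1P_2| = √((0)² + (-5)²) = √25 = 5
|P_2P_3| = √((-9)² + (0)²) = √81 = 9
|P_3P_4| = √((-4)² + (3)²) = √25 = 5
|P_4P_5| = √((0)² + (2)²) = √4 = 2
|P_5P_1| = √((13)² + (0)²) = √169 = 13
Perimeter = 5 + 9 + 5 + 2 + 13 = 34.

34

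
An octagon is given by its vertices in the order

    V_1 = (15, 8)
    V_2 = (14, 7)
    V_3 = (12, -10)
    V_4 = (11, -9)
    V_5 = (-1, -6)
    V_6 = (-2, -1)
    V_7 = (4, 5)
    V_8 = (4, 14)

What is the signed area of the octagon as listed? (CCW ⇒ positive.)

Apply the shoelace (surveyor's) formula: 2A = Σ (x_i·y_{i+1} − x_{i+1}·y_i), indices taken mod 8.
Σ = (-7) + (-224) + (2) + (-75) + (-11) + (-6) + (36) + (-178) = -463
Signed area = Σ/2 = -231.5 (negative ⇒ clockwise traversal).

-231.5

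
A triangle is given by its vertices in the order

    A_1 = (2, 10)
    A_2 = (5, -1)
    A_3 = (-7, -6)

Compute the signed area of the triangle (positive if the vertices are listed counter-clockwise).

Apply the shoelace (surveyor's) formula: 2A = Σ (x_i·y_{i+1} − x_{i+1}·y_i), indices taken mod 3.
Σ = (-52) + (-37) + (-58) = -147
Signed area = Σ/2 = -73.5 (negative ⇒ clockwise traversal).

-73.5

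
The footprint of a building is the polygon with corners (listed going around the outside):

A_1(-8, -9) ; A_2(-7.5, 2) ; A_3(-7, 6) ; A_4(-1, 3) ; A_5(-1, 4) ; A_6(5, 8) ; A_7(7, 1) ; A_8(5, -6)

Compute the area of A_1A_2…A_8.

174.75

Σ = (-83.5) + (-31) + (-15) + (-1) + (-28) + (-51) + (-47) + (-93) = -349.5
Area = |Σ|/2 = 174.75.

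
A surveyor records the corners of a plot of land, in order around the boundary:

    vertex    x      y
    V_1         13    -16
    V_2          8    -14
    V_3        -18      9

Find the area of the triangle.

31.5

Σ = (-54) + (-180) + (171) = -63
Area = |Σ|/2 = 31.5.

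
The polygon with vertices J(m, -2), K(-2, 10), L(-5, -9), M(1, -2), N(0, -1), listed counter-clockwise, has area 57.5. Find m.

The doubled signed area Σ (x_i y_{i+1} − x_{i+1} y_i) is linear in m.
With m=0 it equals 82; the coefficient of m is 11 (from the two edges through J).
So 11·m + 82 = 2·57.5 = 115 ⇒ m = 3.

3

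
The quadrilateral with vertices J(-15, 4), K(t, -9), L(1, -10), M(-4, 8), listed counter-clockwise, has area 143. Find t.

Write out the shoelace sum; only the two edges meeting at K involve t:
2·Area = [((-15)·(-9) − t·4) + (t·(-10) − 1·(-9))] + 72
       = -14·t + 216 = 286
⇒ t = -5.

-5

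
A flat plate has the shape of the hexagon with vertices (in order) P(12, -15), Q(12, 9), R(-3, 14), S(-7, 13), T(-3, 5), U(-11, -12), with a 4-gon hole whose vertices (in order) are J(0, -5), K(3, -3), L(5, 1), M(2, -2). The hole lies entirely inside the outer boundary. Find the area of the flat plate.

467.5

Outer boundary:
Σ = (288) + (195) + (59) + (4) + (91) + (309) = 946
Area = |Σ|/2 = 473.
Hole:
Apply Gauss's area formula: 2A = Σ (x_i·y_{i+1} − x_{i+1}·y_i), indices taken mod 4.
Σ = (15) + (18) + (-12) + (-10) = 11
Area = |Σ|/2 = 5.5.
Net area = 473 − 5.5 = 467.5.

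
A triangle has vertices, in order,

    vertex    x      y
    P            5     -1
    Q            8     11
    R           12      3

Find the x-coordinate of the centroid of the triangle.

Apply the shoelace formula. First the cross-terms c_i = x_i·y_{i+1} − x_{i+1}·y_i:
  63, -108, -27  ⇒  2A = -72, A = -36.
Then Σ (x_i + x_{i+1})·c_i = -1800, so x̄ = -1800 / (6·(-36)) = 25/3.

25/3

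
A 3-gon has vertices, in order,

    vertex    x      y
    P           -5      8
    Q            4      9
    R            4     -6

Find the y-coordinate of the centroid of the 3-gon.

Apply the shoelace formula. First the cross-terms c_i = x_i·y_{i+1} − x_{i+1}·y_i:
  -77, -60, 2  ⇒  2A = -135, A = -67.5.
Then Σ (y_i + y_{i+1})·c_i = -1485, so ȳ = -1485 / (6·(-67.5)) = 11/3.

11/3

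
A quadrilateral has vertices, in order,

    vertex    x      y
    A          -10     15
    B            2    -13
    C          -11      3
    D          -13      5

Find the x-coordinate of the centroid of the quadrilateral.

-692/99

Apply the shoelace (surveyor's) formula. First the cross-terms c_i = x_i·y_{i+1} − x_{i+1}·y_i:
  100, -137, -16, -145  ⇒  2A = -198, A = -99.
Then Σ (x_i + x_{i+1})·c_i = 4152, so x̄ = 4152 / (6·(-99)) = -692/99.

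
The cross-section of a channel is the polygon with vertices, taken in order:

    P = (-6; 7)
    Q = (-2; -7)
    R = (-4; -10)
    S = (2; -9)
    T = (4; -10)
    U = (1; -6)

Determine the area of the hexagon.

Cross-terms: 56, -8, 56, 16, -14, -29  ⇒  Σ = 77
Area = |Σ|/2 = 38.5.

38.5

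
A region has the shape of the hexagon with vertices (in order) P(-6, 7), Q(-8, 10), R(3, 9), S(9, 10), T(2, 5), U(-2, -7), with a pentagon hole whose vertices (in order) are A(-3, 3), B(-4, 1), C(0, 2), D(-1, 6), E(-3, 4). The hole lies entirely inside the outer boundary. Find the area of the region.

Outer boundary:
Apply the shoelace (surveyor's) formula: 2A = Σ (x_i·y_{i+1} − x_{i+1}·y_i), indices taken mod 6.
P→Q: (-6)(10) − (-8)(7) = -4
Q→R: (-8)(9) − (3)(10) = -102
R→S: (3)(10) − (9)(9) = -51
S→T: (9)(5) − (2)(10) = 25
T→U: (2)(-7) − (-2)(5) = -4
U→P: (-2)(7) − (-6)(-7) = -56
Σ = -192
Area = |Σ|/2 = 96.
Hole:
Cross-terms: 9, -8, 2, 14, 3  ⇒  Σ = 20
Area = |Σ|/2 = 10.
Net area = 96 − 10 = 86.

86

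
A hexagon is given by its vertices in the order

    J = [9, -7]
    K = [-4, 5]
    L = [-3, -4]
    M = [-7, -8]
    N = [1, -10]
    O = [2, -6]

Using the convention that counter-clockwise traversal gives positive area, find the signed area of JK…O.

Apply Gauss's area formula: 2A = Σ (x_i·y_{i+1} − x_{i+1}·y_i), indices taken mod 6.
J→K: (9)(5) − (-4)(-7) = 17
K→L: (-4)(-4) − (-3)(5) = 31
L→M: (-3)(-8) − (-7)(-4) = -4
M→N: (-7)(-10) − (1)(-8) = 78
N→O: (1)(-6) − (2)(-10) = 14
O→J: (2)(-7) − (9)(-6) = 40
Σ = 176
Signed area = Σ/2 = 88 (positive ⇒ counter-clockwise traversal).

88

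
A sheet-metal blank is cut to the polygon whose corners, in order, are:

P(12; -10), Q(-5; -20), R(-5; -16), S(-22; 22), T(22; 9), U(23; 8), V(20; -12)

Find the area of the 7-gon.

988.5

Apply the shoelace (surveyor's) formula: 2A = Σ (x_i·y_{i+1} − x_{i+1}·y_i), indices taken mod 7.
P→Q: (12)(-20) − (-5)(-10) = -290
Q→R: (-5)(-16) − (-5)(-20) = -20
R→S: (-5)(22) − (-22)(-16) = -462
S→T: (-22)(9) − (22)(22) = -682
T→U: (22)(8) − (23)(9) = -31
U→V: (23)(-12) − (20)(8) = -436
V→P: (20)(-10) − (12)(-12) = -56
Σ = -1977
Area = |Σ|/2 = 988.5.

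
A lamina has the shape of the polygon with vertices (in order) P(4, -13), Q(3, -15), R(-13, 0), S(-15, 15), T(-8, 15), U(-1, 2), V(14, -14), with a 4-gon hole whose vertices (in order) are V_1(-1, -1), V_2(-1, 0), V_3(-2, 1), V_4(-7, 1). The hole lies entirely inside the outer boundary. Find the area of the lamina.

Outer boundary:
Cross-terms: -21, -195, -195, -105, -1, -14, -126  ⇒  Σ = -657
Area = |Σ|/2 = 328.5.
Hole:
Σ = (-1) + (-1) + (5) + (8) = 11
Area = |Σ|/2 = 5.5.
Net area = 328.5 − 5.5 = 323.

323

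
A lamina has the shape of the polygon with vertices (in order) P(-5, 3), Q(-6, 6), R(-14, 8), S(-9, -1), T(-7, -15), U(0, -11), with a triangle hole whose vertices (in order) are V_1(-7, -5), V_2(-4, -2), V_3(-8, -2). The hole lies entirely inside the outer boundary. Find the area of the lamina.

Outer boundary:
Cross-terms: -12, 36, 86, 128, 77, -55  ⇒  Σ = 260
Area = |Σ|/2 = 130.
Hole:
Σ = (-6) + (-8) + (26) = 12
Area = |Σ|/2 = 6.
Net area = 130 − 6 = 124.

124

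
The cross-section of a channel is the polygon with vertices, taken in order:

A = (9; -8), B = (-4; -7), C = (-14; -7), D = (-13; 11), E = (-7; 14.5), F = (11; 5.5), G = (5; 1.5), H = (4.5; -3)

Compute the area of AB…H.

Cross-terms: -95, -70, -245, -111.5, -198, -11, -21.75, -9  ⇒  Σ = -761.25
Area = |Σ|/2 = 380.625.

380.625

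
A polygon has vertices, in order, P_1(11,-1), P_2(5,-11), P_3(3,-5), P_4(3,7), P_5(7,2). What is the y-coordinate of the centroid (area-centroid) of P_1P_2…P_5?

Apply the surveyor's formula. First the cross-terms c_i = x_i·y_{i+1} − x_{i+1}·y_i:
  -116, 8, 36, -43, -29  ⇒  2A = -144, A = -72.
Then Σ (y_i + y_{i+1})·c_i = 920, so ȳ = 920 / (6·(-72)) = -115/54.

-115/54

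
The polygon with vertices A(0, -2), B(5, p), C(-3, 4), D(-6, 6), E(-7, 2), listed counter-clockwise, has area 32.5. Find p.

-5

Write out the shoelace sum; only the two edges meeting at B involve p:
2·Area = [(0·p − 5·(-2)) + (5·4 − (-3)·p)] + 50
       = 3·p + 80 = 65
⇒ p = -5.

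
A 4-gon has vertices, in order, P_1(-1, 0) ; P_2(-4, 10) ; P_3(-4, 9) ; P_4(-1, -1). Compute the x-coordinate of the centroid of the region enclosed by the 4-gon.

-2.5

Apply the shoelace (surveyor's) formula. First the cross-terms c_i = x_i·y_{i+1} − x_{i+1}·y_i:
  -10, 4, 13, -1  ⇒  2A = 6, A = 3.
Then Σ (x_i + x_{i+1})·c_i = -45, so x̄ = -45 / (6·3) = -2.5.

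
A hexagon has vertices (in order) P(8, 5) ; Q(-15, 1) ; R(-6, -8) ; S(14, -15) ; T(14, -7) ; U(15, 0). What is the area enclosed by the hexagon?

Σ = (83) + (126) + (202) + (112) + (105) + (75) = 703
Area = |Σ|/2 = 351.5.

351.5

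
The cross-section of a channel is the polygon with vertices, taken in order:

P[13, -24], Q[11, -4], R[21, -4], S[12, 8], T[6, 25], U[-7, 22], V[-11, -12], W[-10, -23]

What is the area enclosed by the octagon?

Apply the shoelace (surveyor's) formula: 2A = Σ (x_i·y_{i+1} − x_{i+1}·y_i), indices taken mod 8.
P→Q: (13)(-4) − (11)(-24) = 212
Q→R: (11)(-4) − (21)(-4) = 40
R→S: (21)(8) − (12)(-4) = 216
S→T: (12)(25) − (6)(8) = 252
T→U: (6)(22) − (-7)(25) = 307
U→V: (-7)(-12) − (-11)(22) = 326
V→W: (-11)(-23) − (-10)(-12) = 133
W→P: (-10)(-24) − (13)(-23) = 539
Σ = 2025
Area = |Σ|/2 = 1012.5.

1012.5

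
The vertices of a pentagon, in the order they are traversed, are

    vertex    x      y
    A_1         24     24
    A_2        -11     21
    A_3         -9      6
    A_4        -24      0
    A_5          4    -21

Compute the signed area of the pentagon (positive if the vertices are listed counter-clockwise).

1069.5

A_1→A_2: (24)(21) − (-11)(24) = 768
A_2→A_3: (-11)(6) − (-9)(21) = 123
A_3→A_4: (-9)(0) − (-24)(6) = 144
A_4→A_5: (-24)(-21) − (4)(0) = 504
A_5→A_1: (4)(24) − (24)(-21) = 600
Σ = 2139
Signed area = Σ/2 = 1069.5 (positive ⇒ counter-clockwise traversal).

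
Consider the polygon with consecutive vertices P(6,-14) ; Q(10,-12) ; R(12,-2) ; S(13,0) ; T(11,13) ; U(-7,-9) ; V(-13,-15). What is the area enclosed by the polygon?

319.5

Apply Gauss's area formula: 2A = Σ (x_i·y_{i+1} − x_{i+1}·y_i), indices taken mod 7.
P→Q: (6)(-12) − (10)(-14) = 68
Q→R: (10)(-2) − (12)(-12) = 124
R→S: (12)(0) − (13)(-2) = 26
S→T: (13)(13) − (11)(0) = 169
T→U: (11)(-9) − (-7)(13) = -8
U→V: (-7)(-15) − (-13)(-9) = -12
V→P: (-13)(-14) − (6)(-15) = 272
Σ = 639
Area = |Σ|/2 = 319.5.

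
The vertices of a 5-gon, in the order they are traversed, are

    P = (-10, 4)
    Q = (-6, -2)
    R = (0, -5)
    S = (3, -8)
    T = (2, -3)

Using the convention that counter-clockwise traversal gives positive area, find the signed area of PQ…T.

Σ = (44) + (30) + (15) + (7) + (-22) = 74
Signed area = Σ/2 = 37 (positive ⇒ counter-clockwise traversal).

37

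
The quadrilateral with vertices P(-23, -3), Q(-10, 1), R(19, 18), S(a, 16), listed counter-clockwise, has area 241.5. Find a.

The doubled signed area Σ (x_i y_{i+1} − x_{i+1} y_i) is linear in a.
With a=0 it equals 420; the coefficient of a is -21 (from the two edges through S).
So -21·a + 420 = 2·241.5 = 483 ⇒ a = -3.

-3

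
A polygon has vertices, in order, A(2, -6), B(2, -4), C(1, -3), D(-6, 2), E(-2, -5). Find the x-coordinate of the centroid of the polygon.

-13/9

Apply the shoelace (surveyor's) formula. First the cross-terms c_i = x_i·y_{i+1} − x_{i+1}·y_i:
  4, -2, -16, 34, 22  ⇒  2A = 42, A = 21.
Then Σ (x_i + x_{i+1})·c_i = -182, so x̄ = -182 / (6·21) = -13/9.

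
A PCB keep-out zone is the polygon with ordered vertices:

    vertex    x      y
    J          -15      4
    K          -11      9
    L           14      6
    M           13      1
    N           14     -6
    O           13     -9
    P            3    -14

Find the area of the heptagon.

Cross-terms: -91, -192, -64, -92, -48, -155, -198  ⇒  Σ = -840
Area = |Σ|/2 = 420.

420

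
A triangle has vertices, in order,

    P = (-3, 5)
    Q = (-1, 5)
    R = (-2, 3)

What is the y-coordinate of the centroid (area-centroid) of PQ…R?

13/3

Apply the shoelace (surveyor's) formula. First the cross-terms c_i = x_i·y_{i+1} − x_{i+1}·y_i:
  -10, 7, -1  ⇒  2A = -4, A = -2.
Then Σ (y_i + y_{i+1})·c_i = -52, so ȳ = -52 / (6·(-2)) = 13/3.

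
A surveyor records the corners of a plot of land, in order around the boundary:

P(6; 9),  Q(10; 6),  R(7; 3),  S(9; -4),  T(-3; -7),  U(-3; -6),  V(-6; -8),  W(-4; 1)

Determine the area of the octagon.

145.5

Σ = (-54) + (-12) + (-55) + (-75) + (-3) + (-12) + (-38) + (-42) = -291
Area = |Σ|/2 = 145.5.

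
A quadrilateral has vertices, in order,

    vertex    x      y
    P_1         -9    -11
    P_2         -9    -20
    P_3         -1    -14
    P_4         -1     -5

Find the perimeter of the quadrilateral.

|P_1P_2| = √((0)² + (-9)²) = √81 = 9
|P_2P_3| = √((8)² + (6)²) = √100 = 10
|P_3P_4| = √((0)² + (9)²) = √81 = 9
|P_4P_1| = √((-8)² + (-6)²) = √100 = 10
Perimeter = 9 + 10 + 9 + 10 = 38.

38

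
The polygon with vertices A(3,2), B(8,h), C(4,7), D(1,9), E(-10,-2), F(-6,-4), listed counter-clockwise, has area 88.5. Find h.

The doubled signed area Σ (x_i y_{i+1} − x_{i+1} y_i) is linear in h.
With h=0 it equals 185; the coefficient of h is -1 (from the two edges through B).
So -1·h + 185 = 2·88.5 = 177 ⇒ h = 8.

8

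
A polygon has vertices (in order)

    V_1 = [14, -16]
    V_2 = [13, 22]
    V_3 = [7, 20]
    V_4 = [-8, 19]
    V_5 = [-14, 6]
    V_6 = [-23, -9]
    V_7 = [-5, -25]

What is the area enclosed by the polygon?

1178.5

Σ = (516) + (106) + (293) + (218) + (264) + (530) + (430) = 2357
Area = |Σ|/2 = 1178.5.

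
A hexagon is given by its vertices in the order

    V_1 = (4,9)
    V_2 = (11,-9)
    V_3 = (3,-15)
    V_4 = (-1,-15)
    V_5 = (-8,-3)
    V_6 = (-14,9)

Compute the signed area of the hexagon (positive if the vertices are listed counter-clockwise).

-363

V_1→V_2: (4)(-9) − (11)(9) = -135
V_2→V_3: (11)(-15) − (3)(-9) = -138
V_3→V_4: (3)(-15) − (-1)(-15) = -60
V_4→V_5: (-1)(-3) − (-8)(-15) = -117
V_5→V_6: (-8)(9) − (-14)(-3) = -114
V_6→V_1: (-14)(9) − (4)(9) = -162
Σ = -726
Signed area = Σ/2 = -363 (negative ⇒ clockwise traversal).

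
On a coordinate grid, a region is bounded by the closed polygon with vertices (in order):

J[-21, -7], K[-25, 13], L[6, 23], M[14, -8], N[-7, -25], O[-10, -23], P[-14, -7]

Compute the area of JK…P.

Apply Gauss's area formula: 2A = Σ (x_i·y_{i+1} − x_{i+1}·y_i), indices taken mod 7.
Σ = (-448) + (-653) + (-370) + (-406) + (-89) + (-252) + (-49) = -2267
Area = |Σ|/2 = 1133.5.

1133.5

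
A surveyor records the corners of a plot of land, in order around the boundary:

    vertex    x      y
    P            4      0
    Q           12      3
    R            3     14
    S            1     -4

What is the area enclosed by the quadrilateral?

Cross-terms: 12, 159, -26, 16  ⇒  Σ = 161
Area = |Σ|/2 = 80.5.

80.5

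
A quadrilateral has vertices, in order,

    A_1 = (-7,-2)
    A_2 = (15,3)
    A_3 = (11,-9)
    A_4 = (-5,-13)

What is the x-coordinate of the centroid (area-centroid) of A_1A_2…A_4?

371/107

Apply the shoelace formula. First the cross-terms c_i = x_i·y_{i+1} − x_{i+1}·y_i:
  9, -168, -188, -81  ⇒  2A = -428, A = -214.
Then Σ (x_i + x_{i+1})·c_i = -4452, so x̄ = -4452 / (6·(-214)) = 371/107.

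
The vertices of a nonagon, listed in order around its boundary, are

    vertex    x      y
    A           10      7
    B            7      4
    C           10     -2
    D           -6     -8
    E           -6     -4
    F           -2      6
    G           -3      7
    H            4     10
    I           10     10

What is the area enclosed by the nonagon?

Apply Gauss's area formula: 2A = Σ (x_i·y_{i+1} − x_{i+1}·y_i), indices taken mod 9.
A→B: (10)(4) − (7)(7) = -9
B→C: (7)(-2) − (10)(4) = -54
C→D: (10)(-8) − (-6)(-2) = -92
D→E: (-6)(-4) − (-6)(-8) = -24
E→F: (-6)(6) − (-2)(-4) = -44
F→G: (-2)(7) − (-3)(6) = 4
G→H: (-3)(10) − (4)(7) = -58
H→I: (4)(10) − (10)(10) = -60
I→A: (10)(7) − (10)(10) = -30
Σ = -367
Area = |Σ|/2 = 183.5.

183.5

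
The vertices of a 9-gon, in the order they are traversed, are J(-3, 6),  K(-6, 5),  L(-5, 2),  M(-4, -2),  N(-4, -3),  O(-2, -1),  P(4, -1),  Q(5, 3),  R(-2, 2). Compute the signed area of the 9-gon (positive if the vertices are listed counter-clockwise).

J→K: (-3)(5) − (-6)(6) = 21
K→L: (-6)(2) − (-5)(5) = 13
L→M: (-5)(-2) − (-4)(2) = 18
M→N: (-4)(-3) − (-4)(-2) = 4
N→O: (-4)(-1) − (-2)(-3) = -2
O→P: (-2)(-1) − (4)(-1) = 6
P→Q: (4)(3) − (5)(-1) = 17
Q→R: (5)(2) − (-2)(3) = 16
R→J: (-2)(6) − (-3)(2) = -6
Σ = 87
Signed area = Σ/2 = 43.5 (positive ⇒ counter-clockwise traversal).

43.5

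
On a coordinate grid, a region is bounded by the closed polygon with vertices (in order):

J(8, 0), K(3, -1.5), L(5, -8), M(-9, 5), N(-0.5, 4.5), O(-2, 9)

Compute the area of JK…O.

Σ = (-12) + (-16.5) + (-47) + (-38) + (4.5) + (-72) = -181
Area = |Σ|/2 = 90.5.

90.5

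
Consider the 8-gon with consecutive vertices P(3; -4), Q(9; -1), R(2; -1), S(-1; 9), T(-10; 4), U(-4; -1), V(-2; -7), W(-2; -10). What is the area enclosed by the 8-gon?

Σ = (33) + (-7) + (17) + (86) + (26) + (26) + (6) + (38) = 225
Area = |Σ|/2 = 112.5.

112.5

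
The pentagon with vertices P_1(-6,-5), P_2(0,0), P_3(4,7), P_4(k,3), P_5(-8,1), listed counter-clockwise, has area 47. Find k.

The doubled signed area Σ (x_i y_{i+1} − x_{i+1} y_i) is linear in k.
With k=0 it equals 82; the coefficient of k is -6 (from the two edges through P_4).
So -6·k + 82 = 2·47 = 94 ⇒ k = -2.

-2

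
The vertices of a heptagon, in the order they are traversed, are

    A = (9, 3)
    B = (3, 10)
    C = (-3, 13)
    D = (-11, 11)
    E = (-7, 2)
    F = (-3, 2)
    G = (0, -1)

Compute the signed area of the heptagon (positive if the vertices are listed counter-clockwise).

Apply the shoelace (surveyor's) formula: 2A = Σ (x_i·y_{i+1} − x_{i+1}·y_i), indices taken mod 7.
Σ = (81) + (69) + (110) + (55) + (-8) + (3) + (9) = 319
Signed area = Σ/2 = 159.5 (positive ⇒ counter-clockwise traversal).

159.5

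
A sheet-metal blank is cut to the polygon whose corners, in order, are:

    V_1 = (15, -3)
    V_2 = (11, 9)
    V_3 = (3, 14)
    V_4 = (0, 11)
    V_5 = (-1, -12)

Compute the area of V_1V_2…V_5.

261

Apply the shoelace (surveyor's) formula: 2A = Σ (x_i·y_{i+1} − x_{i+1}·y_i), indices taken mod 5.
V_1→V_2: (15)(9) − (11)(-3) = 168
V_2→V_3: (11)(14) − (3)(9) = 127
V_3→V_4: (3)(11) − (0)(14) = 33
V_4→V_5: (0)(-12) − (-1)(11) = 11
V_5→V_1: (-1)(-3) − (15)(-12) = 183
Σ = 522
Area = |Σ|/2 = 261.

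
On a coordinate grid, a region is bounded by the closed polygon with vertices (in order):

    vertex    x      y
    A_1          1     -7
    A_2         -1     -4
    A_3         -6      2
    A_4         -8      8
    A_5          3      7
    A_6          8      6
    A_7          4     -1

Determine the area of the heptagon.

Apply the shoelace formula: 2A = Σ (x_i·y_{i+1} − x_{i+1}·y_i), indices taken mod 7.
A_1→A_2: (1)(-4) − (-1)(-7) = -11
A_2→A_3: (-1)(2) − (-6)(-4) = -26
A_3→A_4: (-6)(8) − (-8)(2) = -32
A_4→A_5: (-8)(7) − (3)(8) = -80
A_5→A_6: (3)(6) − (8)(7) = -38
A_6→A_7: (8)(-1) − (4)(6) = -32
A_7→A_1: (4)(-7) − (1)(-1) = -27
Σ = -246
Area = |Σ|/2 = 123.

123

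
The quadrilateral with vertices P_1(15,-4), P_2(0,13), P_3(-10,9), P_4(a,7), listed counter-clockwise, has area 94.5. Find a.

Write out the shoelace sum; only the two edges meeting at P_4 involve a:
2·Area = [((-10)·7 − a·9) + (a·(-4) − 15·7)] + 325
       = -13·a + 150 = 189
⇒ a = -3.

-3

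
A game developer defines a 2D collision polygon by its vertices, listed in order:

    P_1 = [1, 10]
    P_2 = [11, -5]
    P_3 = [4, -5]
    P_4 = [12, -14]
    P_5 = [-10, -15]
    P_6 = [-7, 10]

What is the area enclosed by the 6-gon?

375.5

Apply Gauss's area formula: 2A = Σ (x_i·y_{i+1} − x_{i+1}·y_i), indices taken mod 6.
Σ = (-115) + (-35) + (4) + (-320) + (-205) + (-80) = -751
Area = |Σ|/2 = 375.5.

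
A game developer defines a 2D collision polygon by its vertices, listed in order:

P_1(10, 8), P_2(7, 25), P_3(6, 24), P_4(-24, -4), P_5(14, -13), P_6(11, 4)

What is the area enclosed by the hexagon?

689.5

Apply the shoelace (surveyor's) formula: 2A = Σ (x_i·y_{i+1} − x_{i+1}·y_i), indices taken mod 6.
P_1→P_2: (10)(25) − (7)(8) = 194
P_2→P_3: (7)(24) − (6)(25) = 18
P_3→P_4: (6)(-4) − (-24)(24) = 552
P_4→P_5: (-24)(-13) − (14)(-4) = 368
P_5→P_6: (14)(4) − (11)(-13) = 199
P_6→P_1: (11)(8) − (10)(4) = 48
Σ = 1379
Area = |Σ|/2 = 689.5.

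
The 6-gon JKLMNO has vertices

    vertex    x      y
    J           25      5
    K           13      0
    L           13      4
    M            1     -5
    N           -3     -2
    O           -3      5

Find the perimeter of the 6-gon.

|JK| = √((-12)² + (-5)²) = √169 = 13
|KL| = √((0)² + (4)²) = √16 = 4
|LM| = √((-12)² + (-9)²) = √225 = 15
|MN| = √((-4)² + (3)²) = √25 = 5
|NO| = √((0)² + (7)²) = √49 = 7
|OJ| = √((28)² + (0)²) = √784 = 28
Perimeter = 13 + 4 + 15 + 5 + 7 + 28 = 72.

72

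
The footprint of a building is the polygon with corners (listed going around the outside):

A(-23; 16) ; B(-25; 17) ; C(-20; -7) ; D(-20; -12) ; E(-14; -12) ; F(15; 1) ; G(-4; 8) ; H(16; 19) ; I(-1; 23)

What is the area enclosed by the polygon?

841

Apply the surveyor's formula: 2A = Σ (x_i·y_{i+1} − x_{i+1}·y_i), indices taken mod 9.
Σ = (9) + (515) + (100) + (72) + (166) + (124) + (-204) + (387) + (513) = 1682
Area = |Σ|/2 = 841.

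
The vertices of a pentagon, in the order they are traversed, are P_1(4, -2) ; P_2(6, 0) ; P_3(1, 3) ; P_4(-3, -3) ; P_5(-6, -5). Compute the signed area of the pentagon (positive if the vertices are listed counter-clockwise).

Apply the shoelace formula: 2A = Σ (x_i·y_{i+1} − x_{i+1}·y_i), indices taken mod 5.
P_1→P_2: (4)(0) − (6)(-2) = 12
P_2→P_3: (6)(3) − (1)(0) = 18
P_3→P_4: (1)(-3) − (-3)(3) = 6
P_4→P_5: (-3)(-5) − (-6)(-3) = -3
P_5→P_1: (-6)(-2) − (4)(-5) = 32
Σ = 65
Signed area = Σ/2 = 32.5 (positive ⇒ counter-clockwise traversal).

32.5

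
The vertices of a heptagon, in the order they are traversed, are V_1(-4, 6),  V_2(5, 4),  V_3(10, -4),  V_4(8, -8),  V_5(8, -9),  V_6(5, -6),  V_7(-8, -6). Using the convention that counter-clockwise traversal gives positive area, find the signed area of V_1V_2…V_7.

Σ = (-46) + (-60) + (-48) + (-8) + (-3) + (-78) + (-72) = -315
Signed area = Σ/2 = -157.5 (negative ⇒ clockwise traversal).

-157.5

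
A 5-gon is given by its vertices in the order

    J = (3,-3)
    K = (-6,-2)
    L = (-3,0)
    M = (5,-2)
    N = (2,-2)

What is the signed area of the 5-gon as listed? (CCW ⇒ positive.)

-15

Apply the shoelace (surveyor's) formula: 2A = Σ (x_i·y_{i+1} − x_{i+1}·y_i), indices taken mod 5.
J→K: (3)(-2) − (-6)(-3) = -24
K→L: (-6)(0) − (-3)(-2) = -6
L→M: (-3)(-2) − (5)(0) = 6
M→N: (5)(-2) − (2)(-2) = -6
N→J: (2)(-3) − (3)(-2) = 0
Σ = -30
Signed area = Σ/2 = -15 (negative ⇒ clockwise traversal).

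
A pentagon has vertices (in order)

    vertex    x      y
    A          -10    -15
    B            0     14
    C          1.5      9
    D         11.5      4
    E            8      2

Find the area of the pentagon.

183.75

Apply the shoelace formula: 2A = Σ (x_i·y_{i+1} − x_{i+1}·y_i), indices taken mod 5.
Cross-terms: -140, -21, -97.5, -9, -100  ⇒  Σ = -367.5
Area = |Σ|/2 = 183.75.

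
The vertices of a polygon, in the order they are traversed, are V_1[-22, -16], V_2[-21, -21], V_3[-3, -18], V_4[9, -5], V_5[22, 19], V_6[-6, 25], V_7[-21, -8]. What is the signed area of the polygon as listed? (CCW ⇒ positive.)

Apply the shoelace formula: 2A = Σ (x_i·y_{i+1} − x_{i+1}·y_i), indices taken mod 7.
V_1→V_2: (-22)(-21) − (-21)(-16) = 126
V_2→V_3: (-21)(-18) − (-3)(-21) = 315
V_3→V_4: (-3)(-5) − (9)(-18) = 177
V_4→V_5: (9)(19) − (22)(-5) = 281
V_5→V_6: (22)(25) − (-6)(19) = 664
V_6→V_7: (-6)(-8) − (-21)(25) = 573
V_7→V_1: (-21)(-16) − (-22)(-8) = 160
Σ = 2296
Signed area = Σ/2 = 1148 (positive ⇒ counter-clockwise traversal).

1148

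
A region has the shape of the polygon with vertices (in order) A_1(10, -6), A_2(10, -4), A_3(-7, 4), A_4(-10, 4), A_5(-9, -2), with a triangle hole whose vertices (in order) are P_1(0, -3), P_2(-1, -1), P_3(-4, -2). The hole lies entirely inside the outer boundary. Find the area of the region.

83.5

Outer boundary:
Apply the shoelace formula: 2A = Σ (x_i·y_{i+1} − x_{i+1}·y_i), indices taken mod 5.
Σ = (20) + (12) + (12) + (56) + (74) = 174
Area = |Σ|/2 = 87.
Hole:
Apply the surveyor's formula: 2A = Σ (x_i·y_{i+1} − x_{i+1}·y_i), indices taken mod 3.
Σ = (-3) + (-2) + (12) = 7
Area = |Σ|/2 = 3.5.
Net area = 87 − 3.5 = 83.5.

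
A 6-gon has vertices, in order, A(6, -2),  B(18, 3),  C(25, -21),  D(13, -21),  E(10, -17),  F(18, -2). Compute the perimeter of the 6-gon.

84

|AB| = √((12)² + (5)²) = √169 = 13
|BC| = √((7)² + (-24)²) = √625 = 25
|CD| = √((-12)² + (0)²) = √144 = 12
|DE| = √((-3)² + (4)²) = √25 = 5
|EF| = √((8)² + (15)²) = √289 = 17
|FA| = √((-12)² + (0)²) = √144 = 12
Perimeter = 13 + 25 + 12 + 5 + 17 + 12 = 84.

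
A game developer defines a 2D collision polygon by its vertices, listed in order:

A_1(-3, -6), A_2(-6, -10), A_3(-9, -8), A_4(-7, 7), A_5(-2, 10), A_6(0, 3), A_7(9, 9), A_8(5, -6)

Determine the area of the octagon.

201.5

Apply the shoelace formula: 2A = Σ (x_i·y_{i+1} − x_{i+1}·y_i), indices taken mod 8.
Σ = (-6) + (-42) + (-119) + (-56) + (-6) + (-27) + (-99) + (-48) = -403
Area = |Σ|/2 = 201.5.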